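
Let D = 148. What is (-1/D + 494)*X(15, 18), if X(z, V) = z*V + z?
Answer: 20836635/148 ≈ 1.4079e+5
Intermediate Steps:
X(z, V) = z + V*z (X(z, V) = V*z + z = z + V*z)
(-1/D + 494)*X(15, 18) = (-1/148 + 494)*(15*(1 + 18)) = (-1*1/148 + 494)*(15*19) = (-1/148 + 494)*285 = (73111/148)*285 = 20836635/148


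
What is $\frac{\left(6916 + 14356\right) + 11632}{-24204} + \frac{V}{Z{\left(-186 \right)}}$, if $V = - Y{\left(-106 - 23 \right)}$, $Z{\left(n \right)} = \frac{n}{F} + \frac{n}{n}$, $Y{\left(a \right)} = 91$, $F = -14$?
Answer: $- \frac{1559029}{201700} \approx -7.7294$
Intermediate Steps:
$Z{\left(n \right)} = 1 - \frac{n}{14}$ ($Z{\left(n \right)} = \frac{n}{-14} + \frac{n}{n} = n \left(- \frac{1}{14}\right) + 1 = - \frac{n}{14} + 1 = 1 - \frac{n}{14}$)
$V = -91$ ($V = \left(-1\right) 91 = -91$)
$\frac{\left(6916 + 14356\right) + 11632}{-24204} + \frac{V}{Z{\left(-186 \right)}} = \frac{\left(6916 + 14356\right) + 11632}{-24204} - \frac{91}{1 - - \frac{93}{7}} = \left(21272 + 11632\right) \left(- \frac{1}{24204}\right) - \frac{91}{1 + \frac{93}{7}} = 32904 \left(- \frac{1}{24204}\right) - \frac{91}{\frac{100}{7}} = - \frac{2742}{2017} - \frac{637}{100} = - \frac{1559029}{201700}$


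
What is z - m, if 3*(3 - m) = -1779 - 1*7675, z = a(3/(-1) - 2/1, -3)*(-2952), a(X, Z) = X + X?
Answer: 79097/3 ≈ 26366.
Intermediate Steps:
a(X, Z) = 2*X
z = 29520 (z = (2*(3/(-1) - 2/1))*(-2952) = (2*(3*(-1) - 2*1))*(-2952) = (2*(-3 - 2))*(-2952) = (2*(-5))*(-2952) = -10*(-2952) = 29520)
m = 9463/3 (m = 3 - (-1779 - 1*7675)/3 = 3 - (-1779 - 7675)/3 = 3 - ⅓*(-9454) = 3 + 9454/3 = 9463/3 ≈ 3154.3)
z - m = 29520 - 1*9463/3 = 29520 - 9463/3 = 79097/3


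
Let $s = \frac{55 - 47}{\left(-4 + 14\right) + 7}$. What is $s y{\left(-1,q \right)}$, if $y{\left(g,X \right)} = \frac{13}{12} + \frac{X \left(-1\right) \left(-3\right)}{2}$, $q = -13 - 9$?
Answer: $- \frac{766}{51} \approx -15.02$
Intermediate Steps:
$q = -22$
$y{\left(g,X \right)} = \frac{13}{12} + \frac{3 X}{2}$ ($y{\left(g,X \right)} = 13 \cdot \frac{1}{12} + - X \left(-3\right) \frac{1}{2} = \frac{13}{12} + 3 X \frac{1}{2} = \frac{13}{12} + \frac{3 X}{2}$)
$s = \frac{8}{17}$ ($s = \frac{8}{10 + 7} = \frac{8}{17} \approx 0.47059$)
$s y{\left(-1,q \right)} = \frac{8 \left(\frac{13}{12} + \frac{3}{2} \left(-22\right)\right)}{17} = \frac{8 \left(\frac{13}{12} - 33\right)}{17} = \frac{8}{17} \left(- \frac{383}{12}\right) = - \frac{766}{51}$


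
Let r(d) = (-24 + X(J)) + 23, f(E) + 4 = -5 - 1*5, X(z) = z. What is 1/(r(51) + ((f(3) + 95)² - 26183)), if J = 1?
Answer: -1/19622 ≈ -5.0963e-5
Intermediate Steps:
f(E) = -14 (f(E) = -4 + (-5 - 1*5) = -4 + (-5 - 5) = -4 - 10 = -14)
r(d) = 0 (r(d) = (-24 + 1) + 23 = -23 + 23 = 0)
1/(r(51) + ((f(3) + 95)² - 26183)) = 1/(0 + ((-14 + 95)² - 26183)) = 1/(0 + (81² - 26183)) = 1/(0 + (6561 - 26183)) = 1/(0 - 19622) = 1/(-19622) = -1/19622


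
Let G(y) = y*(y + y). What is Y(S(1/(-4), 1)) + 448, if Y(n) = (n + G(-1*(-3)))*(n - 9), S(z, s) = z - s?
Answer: 4421/16 ≈ 276.31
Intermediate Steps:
G(y) = 2*y**2 (G(y) = y*(2*y) = 2*y**2)
Y(n) = (-9 + n)*(18 + n) (Y(n) = (n + 2*(-1*(-3))**2)*(n - 9) = (n + 2*3**2)*(-9 + n) = (n + 2*9)*(-9 + n) = (n + 18)*(-9 + n) = (18 + n)*(-9 + n) = (-9 + n)*(18 + n))
Y(S(1/(-4), 1)) + 448 = (-162 + (1/(-4) - 1*1)**2 + 9*(1/(-4) - 1*1)) + 448 = (-162 + (-1/4 - 1)**2 + 9*(-1/4 - 1)) + 448 = (-162 + (-5/4)**2 + 9*(-5/4)) + 448 = (-162 + 25/16 - 45/4) + 448 = -2747/16 + 448 = 4421/16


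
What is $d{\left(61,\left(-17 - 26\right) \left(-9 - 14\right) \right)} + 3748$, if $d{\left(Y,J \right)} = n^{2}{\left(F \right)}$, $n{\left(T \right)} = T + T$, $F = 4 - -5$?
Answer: $4072$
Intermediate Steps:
$F = 9$ ($F = 4 + 5 = 9$)
$n{\left(T \right)} = 2 T$
$d{\left(Y,J \right)} = 324$ ($d{\left(Y,J \right)} = \left(2 \cdot 9\right)^{2} = 18^{2} = 324$)
$d{\left(61,\left(-17 - 26\right) \left(-9 - 14\right) \right)} + 3748 = 324 + 3748 = 4072$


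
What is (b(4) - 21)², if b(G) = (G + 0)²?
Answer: 25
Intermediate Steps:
b(G) = G²
(b(4) - 21)² = (4² - 21)² = (16 - 21)² = (-5)² = 25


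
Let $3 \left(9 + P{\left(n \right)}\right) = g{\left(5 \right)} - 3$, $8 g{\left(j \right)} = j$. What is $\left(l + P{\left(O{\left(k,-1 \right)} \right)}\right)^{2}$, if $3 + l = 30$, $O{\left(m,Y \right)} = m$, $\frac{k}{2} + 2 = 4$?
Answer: $\frac{170569}{576} \approx 296.13$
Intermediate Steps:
$k = 4$ ($k = -4 + 2 \cdot 4 = -4 + 8 = 4$)
$g{\left(j \right)} = \frac{j}{8}$
$P{\left(n \right)} = - \frac{235}{24}$ ($P{\left(n \right)} = -9 + \frac{\frac{1}{8} \cdot 5 - 3}{3} = -9 + \frac{\frac{5}{8} - 3}{3} = -9 + \frac{1}{3} \left(- \frac{19}{8}\right) = -9 - \frac{19}{24} = - \frac{235}{24}$)
$l = 27$ ($l = -3 + 30 = 27$)
$\left(l + P{\left(O{\left(k,-1 \right)} \right)}\right)^{2} = \left(27 - \frac{235}{24}\right)^{2} = \left(\frac{413}{24}\right)^{2} = \frac{170569}{576}$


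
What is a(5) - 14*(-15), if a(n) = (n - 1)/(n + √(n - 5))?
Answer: 1054/5 ≈ 210.80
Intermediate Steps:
a(n) = (-1 + n)/(n + √(-5 + n))
a(5) - 14*(-15) = (-1 + 5)/(5 + √(-5 + 5)) - 14*(-15) = 4/(5 + √0) + 210 = 4/(5 + 0) + 210 = 4/5 + 210 = (⅕)*4 + 210 = ⅘ + 210 = 1054/5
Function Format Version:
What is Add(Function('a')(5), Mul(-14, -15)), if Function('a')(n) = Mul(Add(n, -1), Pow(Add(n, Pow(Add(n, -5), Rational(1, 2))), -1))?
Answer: Rational(1054, 5) ≈ 210.80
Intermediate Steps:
Function('a')(n) = Mul(Pow(Add(n, Pow(Add(-5, n), Rational(1, 2))), -1), Add(-1, n)) (Function('a')(n) = Mul(Add(-1, n), Pow(Add(n, Pow(Add(-5, n), Rational(1, 2))), -1)) = Mul(Pow(Add(n, Pow(Add(-5, n), Rational(1, 2))), -1), Add(-1, n)))
Add(Function('a')(5), Mul(-14, -15)) = Add(Mul(Pow(Add(5, Pow(Add(-5, 5), Rational(1, 2))), -1), Add(-1, 5)), Mul(-14, -15)) = Add(Mul(Pow(Add(5, Pow(0, Rational(1, 2))), -1), 4), 210) = Add(Mul(Pow(Add(5, 0), -1), 4), 210) = Add(Mul(Pow(5, -1), 4), 210) = Add(Mul(Rational(1, 5), 4), 210) = Add(Rational(4, 5), 210) = Rational(1054, 5)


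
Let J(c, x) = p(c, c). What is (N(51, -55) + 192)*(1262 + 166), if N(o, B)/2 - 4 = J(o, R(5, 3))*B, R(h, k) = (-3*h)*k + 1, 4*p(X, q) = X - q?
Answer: 285600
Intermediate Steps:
p(X, q) = -q/4 + X/4 (p(X, q) = (X - q)/4 = -q/4 + X/4)
R(h, k) = 1 - 3*h*k (R(h, k) = -3*h*k + 1 = 1 - 3*h*k)
J(c, x) = 0 (J(c, x) = -c/4 + c/4 = 0)
N(o, B) = 8 (N(o, B) = 8 + 2*(0*B) = 8 + 2*0 = 8 + 0 = 8)
(N(51, -55) + 192)*(1262 + 166) = (8 + 192)*(1262 + 166) = 200*1428 = 285600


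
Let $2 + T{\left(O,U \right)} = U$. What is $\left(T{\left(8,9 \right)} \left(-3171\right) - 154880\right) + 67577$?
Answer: $-109500$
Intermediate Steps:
$T{\left(O,U \right)} = -2 + U$
$\left(T{\left(8,9 \right)} \left(-3171\right) - 154880\right) + 67577 = \left(\left(-2 + 9\right) \left(-3171\right) - 154880\right) + 67577 = \left(7 \left(-3171\right) - 154880\right) + 67577 = \left(-22197 - 154880\right) + 67577 = -177077 + 67577 = -109500$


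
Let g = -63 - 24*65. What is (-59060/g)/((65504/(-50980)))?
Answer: -188179925/6644562 ≈ -28.321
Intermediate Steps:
g = -1623 (g = -63 - 1560 = -1623)
(-59060/g)/((65504/(-50980))) = (-59060/(-1623))/((65504/(-50980))) = (-59060*(-1/1623))/((65504*(-1/50980))) = 59060/(1623*(-16376/12745)) = (59060/1623)*(-12745/16376) = -188179925/6644562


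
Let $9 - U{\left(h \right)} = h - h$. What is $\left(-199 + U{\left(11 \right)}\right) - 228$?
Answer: $-418$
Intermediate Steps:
$U{\left(h \right)} = 9$ ($U{\left(h \right)} = 9 - \left(h - h\right) = 9 - 0 = 9 + 0 = 9$)
$\left(-199 + U{\left(11 \right)}\right) - 228 = \left(-199 + 9\right) - 228 = -190 - 228 = -418$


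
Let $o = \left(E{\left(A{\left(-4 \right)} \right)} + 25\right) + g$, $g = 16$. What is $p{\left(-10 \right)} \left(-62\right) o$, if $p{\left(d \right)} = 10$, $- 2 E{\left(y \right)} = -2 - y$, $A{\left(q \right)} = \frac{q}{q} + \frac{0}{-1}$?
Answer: $-26350$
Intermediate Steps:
$A{\left(q \right)} = 1$ ($A{\left(q \right)} = 1 + 0 \left(-1\right) = 1 + 0 = 1$)
$E{\left(y \right)} = 1 + \frac{y}{2}$ ($E{\left(y \right)} = - \frac{-2 - y}{2} = 1 + \frac{y}{2}$)
$o = \frac{85}{2}$ ($o = \left(\left(1 + \frac{1}{2} \cdot 1\right) + 25\right) + 16 = \left(\left(1 + \frac{1}{2}\right) + 25\right) + 16 = \left(\frac{3}{2} + 25\right) + 16 = \frac{53}{2} + 16 = \frac{85}{2} \approx 42.5$)
$p{\left(-10 \right)} \left(-62\right) o = 10 \left(-62\right) \frac{85}{2} = \left(-620\right) \frac{85}{2} = -26350$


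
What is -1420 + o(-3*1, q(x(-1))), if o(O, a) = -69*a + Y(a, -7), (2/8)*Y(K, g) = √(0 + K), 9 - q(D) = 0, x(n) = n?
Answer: -2029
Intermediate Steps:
q(D) = 9 (q(D) = 9 - 1*0 = 9 + 0 = 9)
Y(K, g) = 4*√K (Y(K, g) = 4*√(0 + K) = 4*√K)
o(O, a) = -69*a + 4*√a
-1420 + o(-3*1, q(x(-1))) = -1420 + (-69*9 + 4*√9) = -1420 + (-621 + 4*3) = -1420 + (-621 + 12) = -1420 - 609 = -2029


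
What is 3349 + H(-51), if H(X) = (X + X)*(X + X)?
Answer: 13753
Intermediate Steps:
H(X) = 4*X² (H(X) = (2*X)*(2*X) = 4*X²)
3349 + H(-51) = 3349 + 4*(-51)² = 3349 + 4*2601 = 3349 + 10404 = 13753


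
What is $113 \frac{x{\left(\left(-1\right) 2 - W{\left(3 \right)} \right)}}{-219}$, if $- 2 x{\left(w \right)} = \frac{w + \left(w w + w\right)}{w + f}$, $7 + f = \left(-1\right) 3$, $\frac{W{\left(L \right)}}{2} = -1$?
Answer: $0$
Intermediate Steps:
$W{\left(L \right)} = -2$ ($W{\left(L \right)} = 2 \left(-1\right) = -2$)
$f = -10$ ($f = -7 - 3 = -10$)
$x{\left(w \right)} = - \frac{w^{2} + 2 w}{2 \left(-10 + w\right)}$ ($x{\left(w \right)} = - \frac{\left(w + \left(w w + w\right)\right) \frac{1}{w - 10}}{2} = - \frac{\left(w + \left(w^{2} + w\right)\right) \frac{1}{-10 + w}}{2} = - \frac{\left(w + \left(w + w^{2}\right)\right) \frac{1}{-10 + w}}{2} = - \frac{\left(w^{2} + 2 w\right) \frac{1}{-10 + w}}{2} = - \frac{\frac{1}{-10 + w} \left(w^{2} + 2 w\right)}{2} = - \frac{w^{2} + 2 w}{2 \left(-10 + w\right)}$)
$113 \frac{x{\left(\left(-1\right) 2 - W{\left(3 \right)} \right)}}{-219} = 113 \frac{\left(-1\right) \left(\left(-1\right) 2 - -2\right) \frac{1}{-20 + 2 \left(\left(-1\right) 2 - -2\right)} \left(2 - 0\right)}{-219} = 113 - \frac{\left(-2 + 2\right) \left(2 + \left(-2 + 2\right)\right)}{-20 + 2 \left(-2 + 2\right)} \left(- \frac{1}{219}\right) = 113 \left(-1\right) 0 \frac{1}{-20 + 2 \cdot 0} \left(2 + 0\right) \left(- \frac{1}{219}\right) = 113 \left(-1\right) 0 \frac{1}{-20 + 0} \cdot 2 \left(- \frac{1}{219}\right) = 113 \left(-1\right) 0 \frac{1}{-20} \cdot 2 \left(- \frac{1}{219}\right) = 113 \left(-1\right) 0 \left(- \frac{1}{20}\right) 2 \left(- \frac{1}{219}\right) = 113 \cdot 0 \left(- \frac{1}{219}\right) = 113 \cdot 0 = 0$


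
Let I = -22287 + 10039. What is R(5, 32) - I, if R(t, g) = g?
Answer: 12280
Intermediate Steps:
I = -12248
R(5, 32) - I = 32 - 1*(-12248) = 32 + 12248 = 12280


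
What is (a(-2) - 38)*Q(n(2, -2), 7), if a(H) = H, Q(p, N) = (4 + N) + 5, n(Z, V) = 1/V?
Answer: -640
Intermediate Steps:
Q(p, N) = 9 + N
(a(-2) - 38)*Q(n(2, -2), 7) = (-2 - 38)*(9 + 7) = -40*16 = -640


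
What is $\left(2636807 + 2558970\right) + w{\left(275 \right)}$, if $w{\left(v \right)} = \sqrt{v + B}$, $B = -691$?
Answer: $5195777 + 4 i \sqrt{26} \approx 5.1958 \cdot 10^{6} + 20.396 i$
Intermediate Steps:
$w{\left(v \right)} = \sqrt{-691 + v}$ ($w{\left(v \right)} = \sqrt{v - 691} = \sqrt{-691 + v}$)
$\left(2636807 + 2558970\right) + w{\left(275 \right)} = \left(2636807 + 2558970\right) + \sqrt{-691 + 275} = 5195777 + \sqrt{-416} = 5195777 + 4 i \sqrt{26}$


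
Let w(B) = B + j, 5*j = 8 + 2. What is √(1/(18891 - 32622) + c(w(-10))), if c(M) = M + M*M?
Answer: √10558246485/13731 ≈ 7.4833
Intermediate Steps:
j = 2 (j = (8 + 2)/5 = (⅕)*10 = 2)
w(B) = 2 + B (w(B) = B + 2 = 2 + B)
c(M) = M + M²
√(1/(18891 - 32622) + c(w(-10))) = √(1/(18891 - 32622) + (2 - 10)*(1 + (2 - 10))) = √(1/(-13731) - 8*(1 - 8)) = √(-1/13731 - 8*(-7)) = √(-1/13731 + 56) = √(768935/13731) = √10558246485/13731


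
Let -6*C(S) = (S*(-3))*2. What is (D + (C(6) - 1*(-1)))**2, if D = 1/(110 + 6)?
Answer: 660969/13456 ≈ 49.121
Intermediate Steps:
C(S) = S (C(S) = -S*(-3)*2/6 = -(-3*S)*2/6 = -(-1)*S = S)
D = 1/116 ≈ 0.0086207
(D + (C(6) - 1*(-1)))**2 = (1/116 + (6 - 1*(-1)))**2 = (1/116 + (6 + 1))**2 = (1/116 + 7)**2 = (813/116)**2 = 660969/13456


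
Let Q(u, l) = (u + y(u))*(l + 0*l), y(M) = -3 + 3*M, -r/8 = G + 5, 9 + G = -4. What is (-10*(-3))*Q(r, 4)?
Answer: 30360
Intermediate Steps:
G = -13 (G = -9 - 4 = -13)
r = 64 (r = -8*(-13 + 5) = -8*(-8) = 64)
Q(u, l) = l*(-3 + 4*u) (Q(u, l) = (u + (-3 + 3*u))*(l + 0*l) = (-3 + 4*u)*(l + 0) = (-3 + 4*u)*l = l*(-3 + 4*u))
(-10*(-3))*Q(r, 4) = (-10*(-3))*(4*(-3 + 4*64)) = 30*(4*(-3 + 256)) = 30*(4*253) = 30*1012 = 30360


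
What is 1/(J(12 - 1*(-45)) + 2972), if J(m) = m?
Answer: 1/3029 ≈ 0.00033014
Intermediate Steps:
1/(J(12 - 1*(-45)) + 2972) = 1/((12 - 1*(-45)) + 2972) = 1/((12 + 45) + 2972) = 1/(57 + 2972) = 1/3029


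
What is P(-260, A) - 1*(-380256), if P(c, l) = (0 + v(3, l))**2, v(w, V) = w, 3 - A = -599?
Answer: 380265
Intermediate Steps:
A = 602 (A = 3 - 1*(-599) = 3 + 599 = 602)
P(c, l) = 9 (P(c, l) = (0 + 3)**2 = 3**2 = 9)
P(-260, A) - 1*(-380256) = 9 - 1*(-380256) = 9 + 380256 = 380265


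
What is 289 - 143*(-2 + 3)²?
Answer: 146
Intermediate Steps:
289 - 143*(-2 + 3)² = 289 - 143*1² = 289 - 143*1 = 289 - 143 = 146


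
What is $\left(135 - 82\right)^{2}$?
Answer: $2809$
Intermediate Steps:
$\left(135 - 82\right)^{2} = 53^{2} = 2809$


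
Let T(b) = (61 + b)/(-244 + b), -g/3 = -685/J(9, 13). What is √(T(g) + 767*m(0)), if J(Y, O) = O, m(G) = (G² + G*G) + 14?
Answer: √13394503266/1117 ≈ 103.61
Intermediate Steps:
m(G) = 14 + 2*G² (m(G) = (G² + G²) + 14 = 2*G² + 14 = 14 + 2*G²)
g = 2055/13 (g = -(-2055)/13 = -3*(-685/13) = 2055/13 ≈ 158.08)
T(b) = (61 + b)/(-244 + b)
√(T(g) + 767*m(0)) = √((61 + 2055/13)/(-244 + 2055/13) + 767*(14 + 2*0²)) = √((2848/13)/(-1117/13) + 767*(14 + 2*0)) = √(-13/1117*2848/13 + 767*(14 + 0)) = √(-2848/1117 + 767*14) = √(-2848/1117 + 10738) = √(11991498/1117) = √13394503266/1117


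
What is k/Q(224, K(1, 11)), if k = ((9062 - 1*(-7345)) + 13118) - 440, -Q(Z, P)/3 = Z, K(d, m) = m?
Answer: -1385/32 ≈ -43.281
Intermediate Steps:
Q(Z, P) = -3*Z
k = 29085 (k = ((9062 + 7345) + 13118) - 440 = (16407 + 13118) - 440 = 29525 - 440 = 29085)
k/Q(224, K(1, 11)) = 29085/((-3*224)) = 29085/(-672) = 29085*(-1/672) = -1385/32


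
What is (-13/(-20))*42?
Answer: 273/10 ≈ 27.300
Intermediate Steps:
(-13/(-20))*42 = -1/20*(-13)*42 = (13/20)*42 = 273/10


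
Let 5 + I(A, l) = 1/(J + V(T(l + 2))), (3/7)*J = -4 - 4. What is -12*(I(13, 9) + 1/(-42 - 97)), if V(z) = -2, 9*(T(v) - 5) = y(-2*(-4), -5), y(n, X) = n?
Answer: 261414/4309 ≈ 60.667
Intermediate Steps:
T(v) = 53/9 (T(v) = 5 + (-2*(-4))/9 = 5 + (⅑)*8 = 5 + 8/9 = 53/9)
J = -56/3 (J = 7*(-4 - 4)/3 = (7/3)*(-8) = -56/3 ≈ -18.667)
I(A, l) = -313/62 (I(A, l) = -5 + 1/(-56/3 - 2) = -5 + 1/(-62/3) = -5 - 3/62 = -313/62)
-12*(I(13, 9) + 1/(-42 - 97)) = -12*(-313/62 + 1/(-42 - 97)) = -12*(-313/62 + 1/(-139)) = -12*(-313/62 - 1/139) = -12*(-43569/8618) = 261414/4309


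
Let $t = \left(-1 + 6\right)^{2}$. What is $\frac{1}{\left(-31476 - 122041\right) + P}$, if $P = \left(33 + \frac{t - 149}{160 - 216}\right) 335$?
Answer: $- \frac{14}{1984083} \approx -7.0562 \cdot 10^{-6}$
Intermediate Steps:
$t = 25$ ($t = 5^{2} = 25$)
$P = \frac{165155}{14}$ ($P = \left(33 + \frac{25 - 149}{160 - 216}\right) 335 = \left(33 - \frac{124}{-56}\right) 335 = \left(33 - - \frac{31}{14}\right) 335 = \left(33 + \frac{31}{14}\right) 335 = \frac{493}{14} \cdot 335 = \frac{165155}{14} \approx 11797.0$)
$\frac{1}{\left(-31476 - 122041\right) + P} = \frac{1}{\left(-31476 - 122041\right) + \frac{165155}{14}} = \frac{1}{-153517 + \frac{165155}{14}} = \frac{1}{- \frac{1984083}{14}} = - \frac{14}{1984083}$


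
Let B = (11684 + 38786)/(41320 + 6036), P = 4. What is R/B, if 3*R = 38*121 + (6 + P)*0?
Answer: 108871444/75705 ≈ 1438.1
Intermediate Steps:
B = 25235/23678 (B = 50470/47356 = 50470*(1/47356) = 25235/23678 ≈ 1.0658)
R = 4598/3 (R = (38*121 + (6 + 4)*0)/3 = (4598 + 10*0)/3 = (4598 + 0)/3 = (⅓)*4598 = 4598/3 ≈ 1532.7)
R/B = 4598/(3*(25235/23678)) = (4598/3)*(23678/25235) = 108871444/75705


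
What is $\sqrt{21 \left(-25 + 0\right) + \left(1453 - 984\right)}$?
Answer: $2 i \sqrt{14} \approx 7.4833 i$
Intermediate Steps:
$\sqrt{21 \left(-25 + 0\right) + \left(1453 - 984\right)} = \sqrt{21 \left(-25\right) + 469} = \sqrt{-525 + 469} = \sqrt{-56} = 2 i \sqrt{14}$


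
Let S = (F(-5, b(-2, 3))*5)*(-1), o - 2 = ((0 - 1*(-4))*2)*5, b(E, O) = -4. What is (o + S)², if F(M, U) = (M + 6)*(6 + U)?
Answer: 1024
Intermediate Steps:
o = 42 (o = 2 + ((0 - 1*(-4))*2)*5 = 2 + ((0 + 4)*2)*5 = 2 + (4*2)*5 = 2 + 8*5 = 2 + 40 = 42)
F(M, U) = (6 + M)*(6 + U)
S = -10 (S = ((36 + 6*(-5) + 6*(-4) - 5*(-4))*5)*(-1) = ((36 - 30 - 24 + 20)*5)*(-1) = (2*5)*(-1) = 10*(-1) = -10)
(o + S)² = (42 - 10)² = 32² = 1024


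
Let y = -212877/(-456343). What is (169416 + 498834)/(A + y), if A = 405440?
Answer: 304951209750/185019918797 ≈ 1.6482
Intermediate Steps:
y = 212877/456343 (y = -212877*(-1/456343) = 212877/456343 ≈ 0.46648)
(169416 + 498834)/(A + y) = (169416 + 498834)/(405440 + 212877/456343) = 668250/(185019918797/456343) = 668250*(456343/185019918797) = 304951209750/185019918797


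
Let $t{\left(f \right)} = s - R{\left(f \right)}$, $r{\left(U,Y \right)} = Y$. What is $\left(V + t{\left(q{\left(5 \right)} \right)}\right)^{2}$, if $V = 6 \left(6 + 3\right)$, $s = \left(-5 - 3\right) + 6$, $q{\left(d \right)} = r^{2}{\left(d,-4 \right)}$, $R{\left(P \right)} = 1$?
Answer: $2601$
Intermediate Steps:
$q{\left(d \right)} = 16$ ($q{\left(d \right)} = \left(-4\right)^{2} = 16$)
$s = -2$ ($s = -8 + 6 = -2$)
$t{\left(f \right)} = -3$ ($t{\left(f \right)} = -2 - 1 = -3$)
$V = 54$ ($V = 6 \cdot 9 = 54$)
$\left(V + t{\left(q{\left(5 \right)} \right)}\right)^{2} = \left(54 - 3\right)^{2} = 51^{2} = 2601$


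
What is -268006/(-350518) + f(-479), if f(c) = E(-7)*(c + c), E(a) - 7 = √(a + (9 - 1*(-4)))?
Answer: -1175152851/175259 - 958*√6 ≈ -9051.8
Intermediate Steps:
E(a) = 7 + √(13 + a) (E(a) = 7 + √(a + (9 - 1*(-4))) = 7 + √(a + (9 + 4)) = 7 + √(a + 13) = 7 + √(13 + a))
f(c) = 2*c*(7 + √6) (f(c) = (7 + √(13 - 7))*(c + c) = (7 + √6)*(2*c) = 2*c*(7 + √6))
-268006/(-350518) + f(-479) = -268006/(-350518) + 2*(-479)*(7 + √6) = -268006*(-1/350518) + (-6706 - 958*√6) = 134003/175259 + (-6706 - 958*√6) = -1175152851/175259 - 958*√6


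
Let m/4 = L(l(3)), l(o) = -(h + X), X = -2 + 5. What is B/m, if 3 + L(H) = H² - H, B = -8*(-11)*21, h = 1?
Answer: 462/17 ≈ 27.176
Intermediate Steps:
X = 3
l(o) = -4 (l(o) = -(1 + 3) = -1*4 = -4)
B = 1848 (B = 88*21 = 1848)
L(H) = -3 + H² - H (L(H) = -3 + (H² - H) = -3 + H² - H)
m = 68 (m = 4*(-3 + (-4)² - 1*(-4)) = 4*(-3 + 16 + 4) = 4*17 = 68)
B/m = 1848/68 = 1848*(1/68) = 462/17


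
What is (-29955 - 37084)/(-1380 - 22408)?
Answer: 67039/23788 ≈ 2.8182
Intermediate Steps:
(-29955 - 37084)/(-1380 - 22408) = -67039/(-23788) = -67039*(-1/23788) = 67039/23788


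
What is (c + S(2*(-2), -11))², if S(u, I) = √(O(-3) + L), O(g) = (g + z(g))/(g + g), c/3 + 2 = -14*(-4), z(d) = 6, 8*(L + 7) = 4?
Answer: (162 + I*√7)² ≈ 26237.0 + 857.22*I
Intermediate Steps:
L = -13/2 (L = -7 + (⅛)*4 = -7 + ½ = -13/2 ≈ -6.5000)
c = 162 (c = -6 + 3*(-14*(-4)) = -6 + 3*56 = -6 + 168 = 162)
O(g) = (6 + g)/(2*g) (O(g) = (g + 6)/(g + g) = (6 + g)/((2*g)) = (6 + g)*(1/(2*g)) = (6 + g)/(2*g))
S(u, I) = I*√7 (S(u, I) = √((½)*(6 - 3)/(-3) - 13/2) = √((½)*(-⅓)*3 - 13/2) = √(-½ - 13/2) = √(-7) = I*√7)
(c + S(2*(-2), -11))² = (162 + I*√7)²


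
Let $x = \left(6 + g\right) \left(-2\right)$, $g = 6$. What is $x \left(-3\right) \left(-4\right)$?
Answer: $-288$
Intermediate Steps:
$x = -24$ ($x = \left(6 + 6\right) \left(-2\right) = 12 \left(-2\right) = -24$)
$x \left(-3\right) \left(-4\right) = \left(-24\right) \left(-3\right) \left(-4\right) = 72 \left(-4\right) = -288$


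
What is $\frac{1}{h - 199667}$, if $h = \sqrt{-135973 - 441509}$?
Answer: $- \frac{199667}{39867488371} - \frac{i \sqrt{577482}}{39867488371} \approx -5.0083 \cdot 10^{-6} - 1.9061 \cdot 10^{-8} i$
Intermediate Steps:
$h = i \sqrt{577482}$ ($h = \sqrt{-577482} = i \sqrt{577482} \approx 759.92 i$)
$\frac{1}{h - 199667} = \frac{1}{i \sqrt{577482} - 199667} = \frac{1}{-199667 + i \sqrt{577482}}$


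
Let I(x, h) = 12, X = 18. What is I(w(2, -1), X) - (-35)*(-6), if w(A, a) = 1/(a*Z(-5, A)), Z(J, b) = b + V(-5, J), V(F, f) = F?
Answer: -198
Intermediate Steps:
Z(J, b) = -5 + b (Z(J, b) = b - 5 = -5 + b)
w(A, a) = 1/(a*(-5 + A))
I(w(2, -1), X) - (-35)*(-6) = 12 - (-35)*(-6) = 12 - 1*210 = 12 - 210 = -198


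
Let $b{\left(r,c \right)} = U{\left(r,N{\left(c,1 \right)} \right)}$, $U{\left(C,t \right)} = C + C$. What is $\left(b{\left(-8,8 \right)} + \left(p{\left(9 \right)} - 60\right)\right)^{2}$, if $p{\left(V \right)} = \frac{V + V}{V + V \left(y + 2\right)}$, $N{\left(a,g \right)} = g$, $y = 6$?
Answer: $\frac{465124}{81} \approx 5742.3$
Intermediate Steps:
$U{\left(C,t \right)} = 2 C$
$b{\left(r,c \right)} = 2 r$
$p{\left(V \right)} = \frac{2}{9}$ ($p{\left(V \right)} = \frac{V + V}{V + V \left(6 + 2\right)} = \frac{2 V}{V + V 8} = \frac{2 V}{V + 8 V} = \frac{2 V}{9 V} = 2 V \frac{1}{9 V} = \frac{2}{9}$)
$\left(b{\left(-8,8 \right)} + \left(p{\left(9 \right)} - 60\right)\right)^{2} = \left(2 \left(-8\right) + \left(\frac{2}{9} - 60\right)\right)^{2} = \left(-16 - \frac{538}{9}\right)^{2} = \left(- \frac{682}{9}\right)^{2} = \frac{465124}{81}$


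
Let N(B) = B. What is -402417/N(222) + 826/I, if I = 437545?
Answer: -58691787631/32378330 ≈ -1812.7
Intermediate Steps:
-402417/N(222) + 826/I = -402417/222 + 826/437545 = -402417*1/222 + 826*(1/437545) = -134139/74 + 826/437545 = -58691787631/32378330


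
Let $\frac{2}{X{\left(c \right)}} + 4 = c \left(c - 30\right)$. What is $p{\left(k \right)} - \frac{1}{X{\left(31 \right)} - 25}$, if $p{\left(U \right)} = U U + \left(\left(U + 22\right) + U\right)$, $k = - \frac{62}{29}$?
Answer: $\frac{12641457}{565993} \approx 22.335$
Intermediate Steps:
$k = - \frac{62}{29}$ ($k = \left(-62\right) \frac{1}{29} = - \frac{62}{29} \approx -2.1379$)
$X{\left(c \right)} = \frac{2}{-4 + c \left(-30 + c\right)}$ ($X{\left(c \right)} = \frac{2}{-4 + c \left(c - 30\right)} = \frac{2}{-4 + c \left(-30 + c\right)}$)
$p{\left(U \right)} = 22 + U^{2} + 2 U$ ($p{\left(U \right)} = U^{2} + \left(\left(22 + U\right) + U\right) = U^{2} + \left(22 + 2 U\right) = 22 + U^{2} + 2 U$)
$p{\left(k \right)} - \frac{1}{X{\left(31 \right)} - 25} = \left(22 + \left(- \frac{62}{29}\right)^{2} + 2 \left(- \frac{62}{29}\right)\right) - \frac{1}{\frac{2}{-4 + 31^{2} - 930} - 25} = \left(22 + \frac{3844}{841} - \frac{124}{29}\right) - \frac{1}{\frac{2}{-4 + 961 - 930} - 25} = \frac{18750}{841} - \frac{1}{\frac{2}{27} - 25} = \frac{18750}{841} - \frac{1}{- \frac{673}{27}} = \frac{18750}{841} - - \frac{27}{673} = \frac{18750}{841} + \frac{27}{673} = \frac{12641457}{565993}$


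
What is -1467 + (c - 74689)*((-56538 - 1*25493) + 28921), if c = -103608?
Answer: 9469352203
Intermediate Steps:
-1467 + (c - 74689)*((-56538 - 1*25493) + 28921) = -1467 + (-103608 - 74689)*((-56538 - 1*25493) + 28921) = -1467 - 178297*((-56538 - 25493) + 28921) = -1467 - 178297*(-82031 + 28921) = -1467 - 178297*(-53110) = -1467 + 9469353670 = 9469352203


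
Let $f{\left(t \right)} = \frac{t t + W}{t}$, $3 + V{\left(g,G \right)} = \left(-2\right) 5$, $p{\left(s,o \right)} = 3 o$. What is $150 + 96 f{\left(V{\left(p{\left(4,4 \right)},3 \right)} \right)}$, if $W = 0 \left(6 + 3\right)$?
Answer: $-1098$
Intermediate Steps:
$W = 0$ ($W = 0 \cdot 9 = 0$)
$V{\left(g,G \right)} = -13$ ($V{\left(g,G \right)} = -3 - 10 = -13$)
$f{\left(t \right)} = t$ ($f{\left(t \right)} = \frac{t t + 0}{t} = \frac{t^{2} + 0}{t} = \frac{t^{2}}{t} = t$)
$150 + 96 f{\left(V{\left(p{\left(4,4 \right)},3 \right)} \right)} = 150 + 96 \left(-13\right) = 150 - 1248 = -1098$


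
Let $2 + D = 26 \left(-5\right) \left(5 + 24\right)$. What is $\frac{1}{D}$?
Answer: $- \frac{1}{3772} \approx -0.00026511$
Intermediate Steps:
$D = -3772$ ($D = -2 + 26 \left(-5\right) \left(5 + 24\right) = -2 - 3770 = -3772$)
$\frac{1}{D} = \frac{1}{-3772} = - \frac{1}{3772}$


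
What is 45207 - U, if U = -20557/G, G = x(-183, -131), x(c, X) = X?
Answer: 5901560/131 ≈ 45050.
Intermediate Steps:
G = -131
U = 20557/131 (U = -20557/(-131) = -20557*(-1/131) = 20557/131 ≈ 156.92)
45207 - U = 45207 - 1*20557/131 = 45207 - 20557/131 = 5901560/131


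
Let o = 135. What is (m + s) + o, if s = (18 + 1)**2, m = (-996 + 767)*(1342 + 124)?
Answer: -335218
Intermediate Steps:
m = -335714 (m = -229*1466 = -335714)
s = 361 (s = 19**2 = 361)
(m + s) + o = (-335714 + 361) + 135 = -335353 + 135 = -335218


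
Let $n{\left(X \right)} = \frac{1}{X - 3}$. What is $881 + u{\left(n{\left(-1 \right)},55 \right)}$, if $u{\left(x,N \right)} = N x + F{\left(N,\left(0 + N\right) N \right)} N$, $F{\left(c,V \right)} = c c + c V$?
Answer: $\frac{37271469}{4} \approx 9.3179 \cdot 10^{6}$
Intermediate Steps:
$F{\left(c,V \right)} = c^{2} + V c$
$n{\left(X \right)} = \frac{1}{-3 + X}$
$u{\left(x,N \right)} = N x + N^{2} \left(N + N^{2}\right)$ ($u{\left(x,N \right)} = N x + N \left(\left(0 + N\right) N + N\right) N = N x + N \left(N N + N\right) N = N x + N \left(N^{2} + N\right) N = N x + N \left(N + N^{2}\right) N = N x + N^{2} \left(N + N^{2}\right)$)
$881 + u{\left(n{\left(-1 \right)},55 \right)} = 881 + 55 \left(\frac{1}{-3 - 1} + 55^{2} \left(1 + 55\right)\right) = 881 + 55 \left(\frac{1}{-4} + 3025 \cdot 56\right) = 881 + 55 \left(- \frac{1}{4} + 169400\right) = 881 + 55 \cdot \frac{677599}{4} = 881 + \frac{37267945}{4} = \frac{37271469}{4}$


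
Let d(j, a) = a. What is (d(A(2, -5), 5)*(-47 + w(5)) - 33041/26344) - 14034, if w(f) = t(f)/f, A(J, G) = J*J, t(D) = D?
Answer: -10156861/712 ≈ -14265.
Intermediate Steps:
A(J, G) = J**2
w(f) = 1 (w(f) = f/f = 1)
(d(A(2, -5), 5)*(-47 + w(5)) - 33041/26344) - 14034 = (5*(-47 + 1) - 33041/26344) - 14034 = (5*(-46) - 33041*1/26344) - 14034 = (-230 - 893/712) - 14034 = -164653/712 - 14034 = -10156861/712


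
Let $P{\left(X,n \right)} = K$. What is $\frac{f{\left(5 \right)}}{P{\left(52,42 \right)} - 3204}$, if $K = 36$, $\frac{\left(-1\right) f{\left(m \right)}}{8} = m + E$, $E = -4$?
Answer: $\frac{1}{396} \approx 0.0025253$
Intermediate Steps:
$f{\left(m \right)} = 32 - 8 m$ ($f{\left(m \right)} = - 8 \left(m - 4\right) = - 8 \left(-4 + m\right) = 32 - 8 m$)
$P{\left(X,n \right)} = 36$
$\frac{f{\left(5 \right)}}{P{\left(52,42 \right)} - 3204} = \frac{32 - 40}{36 - 3204} = \frac{32 - 40}{-3168} = \left(- \frac{1}{3168}\right) \left(-8\right) = \frac{1}{396}$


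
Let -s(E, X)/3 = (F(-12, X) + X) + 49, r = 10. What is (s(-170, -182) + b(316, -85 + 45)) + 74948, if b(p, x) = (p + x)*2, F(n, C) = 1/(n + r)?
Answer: 151801/2 ≈ 75901.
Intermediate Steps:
F(n, C) = 1/(10 + n) (F(n, C) = 1/(n + 10) = 1/(10 + n))
s(E, X) = -291/2 - 3*X (s(E, X) = -3*((1/(10 - 12) + X) + 49) = -3*((1/(-2) + X) + 49) = -3*((-1/2 + X) + 49) = -3*(97/2 + X) = -291/2 - 3*X)
b(p, x) = 2*p + 2*x
(s(-170, -182) + b(316, -85 + 45)) + 74948 = ((-291/2 - 3*(-182)) + (2*316 + 2*(-85 + 45))) + 74948 = ((-291/2 + 546) + (632 + 2*(-40))) + 74948 = (801/2 + (632 - 80)) + 74948 = (801/2 + 552) + 74948 = 1905/2 + 74948 = 151801/2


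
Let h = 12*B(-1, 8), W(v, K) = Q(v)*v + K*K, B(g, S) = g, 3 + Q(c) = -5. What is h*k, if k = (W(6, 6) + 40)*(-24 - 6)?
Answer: 10080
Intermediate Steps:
Q(c) = -8 (Q(c) = -3 - 5 = -8)
W(v, K) = K² - 8*v (W(v, K) = -8*v + K*K = -8*v + K² = K² - 8*v)
k = -840 (k = ((6² - 8*6) + 40)*(-24 - 6) = ((36 - 48) + 40)*(-30) = (-12 + 40)*(-30) = 28*(-30) = -840)
h = -12 (h = 12*(-1) = -12)
h*k = -12*(-840) = 10080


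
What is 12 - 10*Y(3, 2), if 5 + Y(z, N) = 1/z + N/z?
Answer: 52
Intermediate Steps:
Y(z, N) = -5 + 1/z + N/z (Y(z, N) = -5 + (1/z + N/z) = -5 + 1/z + N/z)
12 - 10*Y(3, 2) = 12 - 10*(1 + 2 - 5*3)/3 = 12 - 10*(1 + 2 - 15)/3 = 12 - 10*(-12)/3 = 12 - 10*(-4) = 12 + 40 = 52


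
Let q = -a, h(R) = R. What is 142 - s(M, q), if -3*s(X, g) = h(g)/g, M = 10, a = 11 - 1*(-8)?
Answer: 427/3 ≈ 142.33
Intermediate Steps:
a = 19 (a = 11 + 8 = 19)
q = -19 (q = -1*19 = -19)
s(X, g) = -⅓ (s(X, g) = -g/(3*g) = -⅓*1 = -⅓)
142 - s(M, q) = 142 - 1*(-⅓) = 142 + ⅓ = 427/3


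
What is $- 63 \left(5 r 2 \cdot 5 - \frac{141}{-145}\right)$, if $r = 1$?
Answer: $- \frac{465633}{145} \approx -3211.3$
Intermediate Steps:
$- 63 \left(5 r 2 \cdot 5 - \frac{141}{-145}\right) = - 63 \left(5 \cdot 1 \cdot 2 \cdot 5 - \frac{141}{-145}\right) = - 63 \left(5 \cdot 10 - - \frac{141}{145}\right) = - 63 \left(50 + \frac{141}{145}\right) = \left(-63\right) \frac{7391}{145} = - \frac{465633}{145}$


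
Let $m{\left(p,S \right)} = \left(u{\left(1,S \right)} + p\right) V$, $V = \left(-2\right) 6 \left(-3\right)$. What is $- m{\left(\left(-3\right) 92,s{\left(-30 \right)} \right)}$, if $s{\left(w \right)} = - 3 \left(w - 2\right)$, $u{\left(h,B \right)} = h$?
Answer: $9900$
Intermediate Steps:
$V = 36$ ($V = \left(-12\right) \left(-3\right) = 36$)
$s{\left(w \right)} = 6 - 3 w$ ($s{\left(w \right)} = - 3 \left(-2 + w\right) = 6 - 3 w$)
$m{\left(p,S \right)} = 36 + 36 p$ ($m{\left(p,S \right)} = \left(1 + p\right) 36 = 36 + 36 p$)
$- m{\left(\left(-3\right) 92,s{\left(-30 \right)} \right)} = - (36 + 36 \left(\left(-3\right) 92\right)) = - (36 + 36 \left(-276\right)) = - (36 - 9936) = \left(-1\right) \left(-9900\right) = 9900$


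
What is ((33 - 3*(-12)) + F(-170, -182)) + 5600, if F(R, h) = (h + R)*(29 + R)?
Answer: 55301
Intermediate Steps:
F(R, h) = (29 + R)*(R + h) (F(R, h) = (R + h)*(29 + R) = (29 + R)*(R + h))
((33 - 3*(-12)) + F(-170, -182)) + 5600 = ((33 - 3*(-12)) + ((-170)² + 29*(-170) + 29*(-182) - 170*(-182))) + 5600 = ((33 + 36) + (28900 - 4930 - 5278 + 30940)) + 5600 = (69 + 49632) + 5600 = 49701 + 5600 = 55301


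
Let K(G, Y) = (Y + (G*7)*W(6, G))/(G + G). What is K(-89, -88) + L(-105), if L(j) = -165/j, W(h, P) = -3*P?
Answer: 1166961/1246 ≈ 936.57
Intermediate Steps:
K(G, Y) = (Y - 21*G**2)/(2*G) (K(G, Y) = (Y + (G*7)*(-3*G))/(G + G) = (Y + (7*G)*(-3*G))/((2*G)) = (Y - 21*G**2)*(1/(2*G)) = (Y - 21*G**2)/(2*G))
K(-89, -88) + L(-105) = (1/2)*(-88 - 21*(-89)**2)/(-89) - 165/(-105) = (1/2)*(-1/89)*(-88 - 21*7921) - 165*(-1/105) = (1/2)*(-1/89)*(-88 - 166341) + 11/7 = (1/2)*(-1/89)*(-166429) + 11/7 = 166429/178 + 11/7 = 1166961/1246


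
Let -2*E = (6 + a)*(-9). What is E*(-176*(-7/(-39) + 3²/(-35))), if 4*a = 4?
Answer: 27984/65 ≈ 430.52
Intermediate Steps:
a = 1 (a = (¼)*4 = 1)
E = 63/2 (E = -(6 + 1)*(-9)/2 = -7*(-9)/2 = -½*(-63) = 63/2 ≈ 31.500)
E*(-176*(-7/(-39) + 3²/(-35))) = 63*(-176*(-7/(-39) + 3²/(-35)))/2 = 63*(-176*(-7*(-1/39) + 9*(-1/35)))/2 = 63*(-176*(7/39 - 9/35))/2 = 63*(-176*(-106/1365))/2 = (63/2)*(18656/1365) = 27984/65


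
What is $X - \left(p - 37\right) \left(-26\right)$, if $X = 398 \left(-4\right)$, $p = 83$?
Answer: $-396$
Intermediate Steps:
$X = -1592$
$X - \left(p - 37\right) \left(-26\right) = -1592 - \left(83 - 37\right) \left(-26\right) = -1592 - 46 \left(-26\right) = -1592 - -1196 = -1592 + 1196 = -396$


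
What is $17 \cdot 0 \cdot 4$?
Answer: $0$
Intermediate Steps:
$17 \cdot 0 \cdot 4 = 17 \cdot 0 = 0$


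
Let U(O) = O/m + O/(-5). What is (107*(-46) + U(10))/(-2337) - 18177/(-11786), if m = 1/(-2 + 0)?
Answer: 404617/110618 ≈ 3.6578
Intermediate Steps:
m = -1/2 (m = 1/(-2) = -1/2 ≈ -0.50000)
U(O) = -11*O/5 (U(O) = O/(-1/2) + O/(-5) = O*(-2) + O*(-1/5) = -2*O - O/5 = -11*O/5)
(107*(-46) + U(10))/(-2337) - 18177/(-11786) = (107*(-46) - 11/5*10)/(-2337) - 18177/(-11786) = (-4922 - 22)*(-1/2337) - 18177*(-1/11786) = -4944*(-1/2337) + 219/142 = 1648/779 + 219/142 = 404617/110618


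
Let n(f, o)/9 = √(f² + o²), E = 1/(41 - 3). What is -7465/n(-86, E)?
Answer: -56734*√427193/3844737 ≈ -9.6447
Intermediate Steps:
E = 1/38 ≈ 0.026316
n(f, o) = 9*√(f² + o²)
-7465/n(-86, E) = -7465*1/(9*√((-86)² + (1/38)²)) = -7465*1/(9*√(7396 + 1/1444)) = -7465*38*√427193/19223685 = -56734*√427193/3844737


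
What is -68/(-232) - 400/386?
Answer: -8319/11194 ≈ -0.74317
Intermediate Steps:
-68/(-232) - 400/386 = -68*(-1/232) - 400*1/386 = 17/58 - 200/193 = -8319/11194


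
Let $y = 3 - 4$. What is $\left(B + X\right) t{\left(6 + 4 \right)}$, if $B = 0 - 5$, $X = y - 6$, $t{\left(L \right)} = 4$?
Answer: $-48$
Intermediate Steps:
$y = -1$
$X = -7$ ($X = -1 - 6 = -7$)
$B = -5$ ($B = 0 - 5 = -5$)
$\left(B + X\right) t{\left(6 + 4 \right)} = \left(-5 - 7\right) 4 = \left(-12\right) 4 = -48$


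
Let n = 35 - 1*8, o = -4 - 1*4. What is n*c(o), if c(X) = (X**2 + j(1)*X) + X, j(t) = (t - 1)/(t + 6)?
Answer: 1512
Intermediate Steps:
o = -8 (o = -4 - 4 = -8)
j(t) = (-1 + t)/(6 + t)
n = 27 (n = 35 - 8 = 27)
c(X) = X + X**2 (c(X) = (X**2 + ((-1 + 1)/(6 + 1))*X) + X = (X**2 + (0/7)*X) + X = (X**2 + ((1/7)*0)*X) + X = (X**2 + 0*X) + X = (X**2 + 0) + X = X**2 + X = X + X**2)
n*c(o) = 27*(-8*(1 - 8)) = 27*(-8*(-7)) = 27*56 = 1512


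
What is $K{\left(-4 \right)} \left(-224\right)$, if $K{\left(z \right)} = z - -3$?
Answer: $224$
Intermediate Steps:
$K{\left(z \right)} = 3 + z$ ($K{\left(z \right)} = z + 3 = 3 + z$)
$K{\left(-4 \right)} \left(-224\right) = \left(3 - 4\right) \left(-224\right) = \left(-1\right) \left(-224\right) = 224$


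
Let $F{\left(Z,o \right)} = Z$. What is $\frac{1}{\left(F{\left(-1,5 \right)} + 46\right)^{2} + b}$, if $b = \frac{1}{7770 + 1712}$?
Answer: $\frac{9482}{19201051} \approx 0.00049383$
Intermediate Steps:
$b = \frac{1}{9482} \approx 0.00010546$
$\frac{1}{\left(F{\left(-1,5 \right)} + 46\right)^{2} + b} = \frac{1}{\left(-1 + 46\right)^{2} + \frac{1}{9482}} = \frac{1}{45^{2} + \frac{1}{9482}} = \frac{1}{2025 + \frac{1}{9482}} = \frac{1}{\frac{19201051}{9482}} = \frac{9482}{19201051}$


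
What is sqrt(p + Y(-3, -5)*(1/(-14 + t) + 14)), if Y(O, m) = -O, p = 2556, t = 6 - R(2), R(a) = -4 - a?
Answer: 3*sqrt(1154)/2 ≈ 50.956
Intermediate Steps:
t = 12 (t = 6 - (-4 - 1*2) = 6 - (-4 - 2) = 6 - 1*(-6) = 6 + 6 = 12)
sqrt(p + Y(-3, -5)*(1/(-14 + t) + 14)) = sqrt(2556 + (-1*(-3))*(1/(-14 + 12) + 14)) = sqrt(2556 + 3*(1/(-2) + 14)) = sqrt(2556 + 3*(-1/2 + 14)) = sqrt(2556 + 3*(27/2)) = sqrt(2556 + 81/2) = sqrt(5193/2) = 3*sqrt(1154)/2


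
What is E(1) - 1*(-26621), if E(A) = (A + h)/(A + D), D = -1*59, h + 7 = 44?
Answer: 771990/29 ≈ 26620.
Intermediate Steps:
h = 37 (h = -7 + 44 = 37)
D = -59
E(A) = (37 + A)/(-59 + A) (E(A) = (A + 37)/(A - 59) = (37 + A)/(-59 + A))
E(1) - 1*(-26621) = (37 + 1)/(-59 + 1) - 1*(-26621) = 38/(-58) + 26621 = -1/58*38 + 26621 = -19/29 + 26621 = 771990/29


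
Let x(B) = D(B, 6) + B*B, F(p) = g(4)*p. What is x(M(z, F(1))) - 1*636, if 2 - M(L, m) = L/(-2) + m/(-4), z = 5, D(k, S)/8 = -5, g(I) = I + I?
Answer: -2535/4 ≈ -633.75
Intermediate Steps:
g(I) = 2*I
D(k, S) = -40 (D(k, S) = 8*(-5) = -40)
F(p) = 8*p (F(p) = (2*4)*p = 8*p)
M(L, m) = 2 + L/2 + m/4 (M(L, m) = 2 - (L/(-2) + m/(-4)) = 2 - (L*(-1/2) + m*(-1/4)) = 2 - (-L/2 - m/4) = 2 + (L/2 + m/4) = 2 + L/2 + m/4)
x(B) = -40 + B**2 (x(B) = -40 + B*B = -40 + B**2)
x(M(z, F(1))) - 1*636 = (-40 + (2 + (1/2)*5 + (8*1)/4)**2) - 1*636 = (-40 + (2 + 5/2 + (1/4)*8)**2) - 636 = (-40 + (2 + 5/2 + 2)**2) - 636 = (-40 + (13/2)**2) - 636 = (-40 + 169/4) - 636 = 9/4 - 636 = -2535/4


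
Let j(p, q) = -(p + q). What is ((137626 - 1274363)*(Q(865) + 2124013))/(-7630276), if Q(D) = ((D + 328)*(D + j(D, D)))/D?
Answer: 603272009585/1907569 ≈ 3.1625e+5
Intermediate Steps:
j(p, q) = -p - q
Q(D) = -328 - D (Q(D) = ((D + 328)*(D + (-D - D)))/D = ((328 + D)*(D - 2*D))/D = ((328 + D)*(-D))/D = (-D*(328 + D))/D = -328 - D)
((137626 - 1274363)*(Q(865) + 2124013))/(-7630276) = ((137626 - 1274363)*((-328 - 1*865) + 2124013))/(-7630276) = -1136737*((-328 - 865) + 2124013)*(-1/7630276) = -1136737*(-1193 + 2124013)*(-1/7630276) = -1136737*2122820*(-1/7630276) = -2413088038340*(-1/7630276) = 603272009585/1907569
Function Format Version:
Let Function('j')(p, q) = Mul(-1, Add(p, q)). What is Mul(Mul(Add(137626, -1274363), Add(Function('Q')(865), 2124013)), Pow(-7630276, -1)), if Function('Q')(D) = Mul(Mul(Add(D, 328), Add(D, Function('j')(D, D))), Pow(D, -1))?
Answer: Rational(603272009585, 1907569) ≈ 3.1625e+5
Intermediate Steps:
Function('j')(p, q) = Add(Mul(-1, p), Mul(-1, q))
Function('Q')(D) = Add(-328, Mul(-1, D)) (Function('Q')(D) = Mul(Mul(Add(D, 328), Add(D, Add(Mul(-1, D), Mul(-1, D)))), Pow(D, -1)) = Mul(Mul(Add(328, D), Add(D, Mul(-2, D))), Pow(D, -1)) = Mul(Mul(Add(328, D), Mul(-1, D)), Pow(D, -1)) = Mul(Mul(-1, D, Add(328, D)), Pow(D, -1)) = Add(-328, Mul(-1, D)))
Mul(Mul(Add(137626, -1274363), Add(Function('Q')(865), 2124013)), Pow(-7630276, -1)) = Mul(Mul(Add(137626, -1274363), Add(Add(-328, Mul(-1, 865)), 2124013)), Pow(-7630276, -1)) = Mul(Mul(-1136737, Add(Add(-328, -865), 2124013)), Rational(-1, 7630276)) = Mul(Mul(-1136737, Add(-1193, 2124013)), Rational(-1, 7630276)) = Mul(Mul(-1136737, 2122820), Rational(-1, 7630276)) = Mul(-2413088038340, Rational(-1, 7630276)) = Rational(603272009585, 1907569)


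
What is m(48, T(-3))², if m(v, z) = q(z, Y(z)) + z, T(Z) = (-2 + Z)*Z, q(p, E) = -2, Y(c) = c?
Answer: 169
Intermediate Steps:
T(Z) = Z*(-2 + Z)
m(v, z) = -2 + z
m(48, T(-3))² = (-2 - 3*(-2 - 3))² = (-2 - 3*(-5))² = (-2 + 15)² = 13² = 169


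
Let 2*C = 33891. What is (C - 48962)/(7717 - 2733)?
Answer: -64033/9968 ≈ -6.4239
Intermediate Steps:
C = 33891/2 (C = (1/2)*33891 = 33891/2 ≈ 16946.)
(C - 48962)/(7717 - 2733) = (33891/2 - 48962)/(7717 - 2733) = -64033/2/4984 = -64033/2*1/4984 = -64033/9968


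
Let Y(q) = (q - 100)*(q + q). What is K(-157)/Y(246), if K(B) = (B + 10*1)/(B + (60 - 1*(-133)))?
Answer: -49/861984 ≈ -5.6846e-5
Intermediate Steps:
K(B) = (10 + B)/(193 + B) (K(B) = (B + 10)/(B + (60 + 133)) = (10 + B)/(B + 193) = (10 + B)/(193 + B))
Y(q) = 2*q*(-100 + q) (Y(q) = (-100 + q)*(2*q) = 2*q*(-100 + q))
K(-157)/Y(246) = ((10 - 157)/(193 - 157))/((2*246*(-100 + 246))) = (-147/36)/((2*246*146)) = ((1/36)*(-147))/71832 = -49/12*1/71832 = -49/861984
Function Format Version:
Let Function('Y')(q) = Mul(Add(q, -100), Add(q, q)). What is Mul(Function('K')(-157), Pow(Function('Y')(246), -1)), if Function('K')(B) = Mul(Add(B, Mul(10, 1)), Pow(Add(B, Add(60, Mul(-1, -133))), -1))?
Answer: Rational(-49, 861984) ≈ -5.6846e-5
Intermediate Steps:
Function('K')(B) = Mul(Pow(Add(193, B), -1), Add(10, B)) (Function('K')(B) = Mul(Add(B, 10), Pow(Add(B, Add(60, 133)), -1)) = Mul(Add(10, B), Pow(Add(B, 193), -1)) = Mul(Add(10, B), Pow(Add(193, B), -1)) = Mul(Pow(Add(193, B), -1), Add(10, B)))
Function('Y')(q) = Mul(2, q, Add(-100, q)) (Function('Y')(q) = Mul(Add(-100, q), Mul(2, q)) = Mul(2, q, Add(-100, q)))
Mul(Function('K')(-157), Pow(Function('Y')(246), -1)) = Mul(Mul(Pow(Add(193, -157), -1), Add(10, -157)), Pow(Mul(2, 246, Add(-100, 246)), -1)) = Mul(Mul(Pow(36, -1), -147), Pow(Mul(2, 246, 146), -1)) = Mul(Mul(Rational(1, 36), -147), Pow(71832, -1)) = Mul(Rational(-49, 12), Rational(1, 71832)) = Rational(-49, 861984)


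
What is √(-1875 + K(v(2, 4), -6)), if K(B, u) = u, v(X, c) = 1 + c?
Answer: 3*I*√209 ≈ 43.37*I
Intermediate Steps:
√(-1875 + K(v(2, 4), -6)) = √(-1875 - 6) = √(-1881) = 3*I*√209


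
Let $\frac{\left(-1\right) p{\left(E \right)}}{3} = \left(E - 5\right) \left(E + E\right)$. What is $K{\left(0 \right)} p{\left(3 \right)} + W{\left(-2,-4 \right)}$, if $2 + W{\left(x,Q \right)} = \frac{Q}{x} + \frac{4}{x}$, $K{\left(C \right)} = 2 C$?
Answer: $-2$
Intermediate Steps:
$p{\left(E \right)} = - 6 E \left(-5 + E\right)$ ($p{\left(E \right)} = - 3 \left(E - 5\right) \left(E + E\right) = - 3 \left(-5 + E\right) 2 E = - 3 \cdot 2 E \left(-5 + E\right) = - 6 E \left(-5 + E\right)$)
$W{\left(x,Q \right)} = -2 + \frac{4}{x} + \frac{Q}{x}$ ($W{\left(x,Q \right)} = -2 + \left(\frac{Q}{x} + \frac{4}{x}\right) = -2 + \left(\frac{4}{x} + \frac{Q}{x}\right) = -2 + \frac{4}{x} + \frac{Q}{x}$)
$K{\left(0 \right)} p{\left(3 \right)} + W{\left(-2,-4 \right)} = 2 \cdot 0 \cdot 6 \cdot 3 \left(5 - 3\right) + \frac{4 - 4 - -4}{-2} = 0 \cdot 6 \cdot 3 \left(5 - 3\right) - \frac{4 - 4 + 4}{2} = 0 \cdot 6 \cdot 3 \cdot 2 - 2 = 0 \cdot 36 - 2 = 0 - 2 = -2$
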